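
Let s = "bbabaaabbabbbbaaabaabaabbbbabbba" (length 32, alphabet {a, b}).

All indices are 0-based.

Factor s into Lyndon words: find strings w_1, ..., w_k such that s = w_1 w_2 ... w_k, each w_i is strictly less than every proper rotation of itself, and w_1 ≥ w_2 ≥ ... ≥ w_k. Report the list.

emit factor 1: 'b' (i=0, period=1)
emit factor 2: 'b' (i=1, period=1)
emit factor 3: 'ab' (i=2, period=2)
emit factor 4: 'aaabbabbbb' (i=4, period=10)
emit factor 5: 'aaabaabaabbbbabbb' (i=14, period=17)
emit factor 6: 'a' (i=31, period=1)

["b", "b", "ab", "aaabbabbbb", "aaabaabaabbbbabbb", "a"]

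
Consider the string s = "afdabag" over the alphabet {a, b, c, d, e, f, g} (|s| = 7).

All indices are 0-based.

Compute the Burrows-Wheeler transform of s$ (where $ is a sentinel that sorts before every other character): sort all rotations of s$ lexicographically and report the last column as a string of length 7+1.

rank  rotation  last
    0  $afdabag  g
    1  abag$afd  d
    2  afdabag$  $
    3  ag$afdab  b
    4  bag$afda  a
    5  dabag$af  f
    6  fdabag$a  a
    7  g$afdaba  a

gd$bafaa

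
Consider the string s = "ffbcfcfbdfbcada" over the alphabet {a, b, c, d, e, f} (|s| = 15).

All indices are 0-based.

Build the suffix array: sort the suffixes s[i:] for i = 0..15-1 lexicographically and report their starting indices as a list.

rank | idx | suffix
   0 |  14 | a
   1 |  12 | ada
   2 |  10 | bcada
   3 |   2 | bcfcfbdfbcada
   4 |   7 | bdfbcada
   5 |  11 | cada
   6 |   5 | cfbdfbcada
   7 |   3 | cfcfbdfbcada
   8 |  13 | da
   9 |   8 | dfbcada
  10 |   9 | fbcada
  11 |   1 | fbcfcfbdfbcada
  12 |   6 | fbdfbcada
  13 |   4 | fcfbdfbcada
  14 |   0 | ffbcfcfbdfbcada

[14, 12, 10, 2, 7, 11, 5, 3, 13, 8, 9, 1, 6, 4, 0]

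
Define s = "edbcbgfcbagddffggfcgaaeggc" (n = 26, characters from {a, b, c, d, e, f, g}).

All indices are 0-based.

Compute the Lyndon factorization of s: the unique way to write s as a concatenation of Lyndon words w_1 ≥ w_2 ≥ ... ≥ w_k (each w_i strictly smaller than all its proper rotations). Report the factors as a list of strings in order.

["e", "d", "bcbgfc", "b", "agddffggfcg", "aaeggc"]

emit factor 1: 'e' (i=0, period=1)
emit factor 2: 'd' (i=1, period=1)
emit factor 3: 'bcbgfc' (i=2, period=6)
emit factor 4: 'b' (i=8, period=1)
emit factor 5: 'agddffggfcg' (i=9, period=11)
emit factor 6: 'aaeggc' (i=20, period=6)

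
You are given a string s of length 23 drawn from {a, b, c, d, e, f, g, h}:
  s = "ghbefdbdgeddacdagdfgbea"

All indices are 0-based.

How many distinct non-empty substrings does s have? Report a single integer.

sorted suffixes:
  #0 SA[0]=22  'a'
  #1 SA[1]=12  'acdagdfgbea'
  #2 SA[2]=15  'agdfgbea'
  #3 SA[3]=6  'bdgeddacdagdfgbea'
  #4 SA[4]=20  'bea'
  #5 SA[5]=2  'befdbdgeddacdagdfgbea'
  #6 SA[6]=13  'cdagdfgbea'
  #7 SA[7]=11  'dacdagdfgbea'
  #8 SA[8]=14  'dagdfgbea'
  #9 SA[9]=5  'dbdgeddacdagdfgbea'
  #10 SA[10]=10  'ddacdagdfgbea'
  #11 SA[11]=17  'dfgbea'
  #12 SA[12]=7  'dgeddacdagdfgbea'
  #13 SA[13]=21  'ea'
  #14 SA[14]=9  'eddacdagdfgbea'
  #15 SA[15]=3  'efdbdgeddacdagdfgbea'
  #16 SA[16]=4  'fdbdgeddacdagdfgbea'
  #17 SA[17]=18  'fgbea'
  #18 SA[18]=19  'gbea'
  #19 SA[19]=16  'gdfgbea'
  #20 SA[20]=8  'geddacdagdfgbea'
  #21 SA[21]=0  'ghbefdbdgeddacdagdfgbea'
  #22 SA[22]=1  'hbefdbdgeddacdagdfgbea'

SA = [22, 12, 15, 6, 20, 2, 13, 11, 14, 5, 10, 17, 7, 21, 9, 3, 4, 18, 19, 16, 8, 0, 1]
i: (SA[i-1],SA[i]) lcp shared
  1: (22,12) 1 'a'
  2: (12,15) 1 'a'
  3: (15,6) 0 ''
  4: (6,20) 1 'b'
  5: (20,2) 2 'be'
  6: (2,13) 0 ''
  7: (13,11) 0 ''
  8: (11,14) 2 'da'
  9: (14,5) 1 'd'
  10: (5,10) 1 'd'
  11: (10,17) 1 'd'
  12: (17,7) 1 'd'
  13: (7,21) 0 ''
  14: (21,9) 1 'e'
  15: (9,3) 1 'e'
  16: (3,4) 0 ''
  17: (4,18) 1 'f'
  18: (18,19) 0 ''
  19: (19,16) 1 'g'
  20: (16,8) 1 'g'
  21: (8,0) 1 'g'
  22: (0,1) 0 ''

n(n+1)/2 = 23·24/2 = 276
Σ LCP = 0 + 1 + 1 + 0 + 1 + 2 + 0 + 0 + 2 + 1 + 1 + 1 + 1 + 0 + 1 + 1 + 0 + 1 + 0 + 1 + 1 + 1 + 0 = 17
distinct = 276 − 17 = 259

259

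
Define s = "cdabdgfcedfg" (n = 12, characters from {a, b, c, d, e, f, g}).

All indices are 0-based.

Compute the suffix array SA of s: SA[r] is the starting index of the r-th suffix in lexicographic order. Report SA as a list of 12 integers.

sorted suffixes:
  #0 SA[0]=2  'abdgfcedfg'
  #1 SA[1]=3  'bdgfcedfg'
  #2 SA[2]=0  'cdabdgfcedfg'
  #3 SA[3]=7  'cedfg'
  #4 SA[4]=1  'dabdgfcedfg'
  #5 SA[5]=9  'dfg'
  #6 SA[6]=4  'dgfcedfg'
  #7 SA[7]=8  'edfg'
  #8 SA[8]=6  'fcedfg'
  #9 SA[9]=10  'fg'
  #10 SA[10]=11  'g'
  #11 SA[11]=5  'gfcedfg'

[2, 3, 0, 7, 1, 9, 4, 8, 6, 10, 11, 5]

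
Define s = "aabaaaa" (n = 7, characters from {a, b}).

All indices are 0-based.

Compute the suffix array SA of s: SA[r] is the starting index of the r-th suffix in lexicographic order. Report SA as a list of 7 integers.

sorted suffixes:
  #0 SA[0]=6  'a'
  #1 SA[1]=5  'aa'
  #2 SA[2]=4  'aaa'
  #3 SA[3]=3  'aaaa'
  #4 SA[4]=0  'aabaaaa'
  #5 SA[5]=1  'abaaaa'
  #6 SA[6]=2  'baaaa'

[6, 5, 4, 3, 0, 1, 2]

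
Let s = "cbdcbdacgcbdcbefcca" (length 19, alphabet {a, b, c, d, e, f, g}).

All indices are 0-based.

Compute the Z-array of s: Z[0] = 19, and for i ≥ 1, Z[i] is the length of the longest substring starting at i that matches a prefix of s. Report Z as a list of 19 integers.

[19, 0, 0, 3, 0, 0, 0, 1, 0, 5, 0, 0, 2, 0, 0, 0, 1, 1, 0]

Z[0]=19
i=1: i≥r, start 0; Z[1]=0
i=2: i≥r, start 0; Z[2]=0
i=3: i≥r, start 0; Z[3]=3 scan→box=[3,6)
i=4: min(r-i=2, Z[1]=0)=0; Z[4]=0
i=5: min(r-i=1, Z[2]=0)=0; Z[5]=0
i=6: i≥r, start 0; Z[6]=0
i=7: i≥r, start 0; Z[7]=1 scan→box=[7,8)
i=8: i≥r, start 0; Z[8]=0
i=9: i≥r, start 0; Z[9]=5 scan→box=[9,14)
i=10: min(r-i=4, Z[1]=0)=0; Z[10]=0
i=11: min(r-i=3, Z[2]=0)=0; Z[11]=0
i=12: min(r-i=2, Z[3]=3)=2; Z[12]=2
i=13: min(r-i=1, Z[4]=0)=0; Z[13]=0
i=14: i≥r, start 0; Z[14]=0
i=15: i≥r, start 0; Z[15]=0
i=16: i≥r, start 0; Z[16]=1 scan→box=[16,17)
i=17: i≥r, start 0; Z[17]=1 scan→box=[17,18)
i=18: i≥r, start 0; Z[18]=0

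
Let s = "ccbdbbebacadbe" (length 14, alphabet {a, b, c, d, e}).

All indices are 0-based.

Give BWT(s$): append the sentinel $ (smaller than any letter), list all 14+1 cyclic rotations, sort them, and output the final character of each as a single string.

rank  rotation         last
    0  $ccbdbbebacadbe  e
    1  acadbe$ccbdbbeb  b
    2  adbe$ccbdbbebac  c
    3  bacadbe$ccbdbbe  e
    4  bbebacadbe$ccbd  d
    5  bdbbebacadbe$cc  c
    6  be$ccbdbbebacad  d
    7  bebacadbe$ccbdb  b
    8  cadbe$ccbdbbeba  a
    9  cbdbbebacadbe$c  c
   10  ccbdbbebacadbe$  $
   11  dbbebacadbe$ccb  b
   12  dbe$ccbdbbebaca  a
   13  e$ccbdbbebacadb  b
   14  ebacadbe$ccbdbb  b

ebcedcdbac$babb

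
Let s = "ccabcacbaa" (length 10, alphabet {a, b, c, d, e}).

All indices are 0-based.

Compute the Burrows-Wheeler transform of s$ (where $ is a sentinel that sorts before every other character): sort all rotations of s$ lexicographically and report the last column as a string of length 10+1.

aabcccacba$

rank  rotation     last
    0  $ccabcacbaa  a
    1  a$ccabcacba  a
    2  aa$ccabcacb  b
    3  abcacbaa$cc  c
    4  acbaa$ccabc  c
    5  baa$ccabcac  c
    6  bcacbaa$cca  a
    7  cabcacbaa$c  c
    8  cacbaa$ccab  b
    9  cbaa$ccabca  a
   10  ccabcacbaa$  $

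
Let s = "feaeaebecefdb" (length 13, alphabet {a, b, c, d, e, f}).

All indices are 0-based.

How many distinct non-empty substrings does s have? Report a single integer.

81

rank | idx | suffix
   0 |   2 | aeaebecefdb
   1 |   4 | aebecefdb
   2 |  12 | b
   3 |   6 | becefdb
   4 |   8 | cefdb
   5 |  11 | db
   6 |   1 | eaeaebecefdb
   7 |   3 | eaebecefdb
   8 |   5 | ebecefdb
   9 |   7 | ecefdb
  10 |   9 | efdb
  11 |  10 | fdb
  12 |   0 | feaeaebecefdb

SA = [2, 4, 12, 6, 8, 11, 1, 3, 5, 7, 9, 10, 0]
rank  pair      lcp
   1  s[2:],s[4:]  2  'ae'
   2  s[4:],s[12:]  0  ''
   3  s[12:],s[6:]  1  'b'
   4  s[6:],s[8:]  0  ''
   5  s[8:],s[11:]  0  ''
   6  s[11:],s[1:]  0  ''
   7  s[1:],s[3:]  3  'eae'
   8  s[3:],s[5:]  1  'e'
   9  s[5:],s[7:]  1  'e'
  10  s[7:],s[9:]  1  'e'
  11  s[9:],s[10:]  0  ''
  12  s[10:],s[0:]  1  'f'

n(n+1)/2 = 13·14/2 = 91
Σ LCP = 0 + 2 + 0 + 1 + 0 + 0 + 0 + 3 + 1 + 1 + 1 + 0 + 1 = 10
distinct = 91 − 10 = 81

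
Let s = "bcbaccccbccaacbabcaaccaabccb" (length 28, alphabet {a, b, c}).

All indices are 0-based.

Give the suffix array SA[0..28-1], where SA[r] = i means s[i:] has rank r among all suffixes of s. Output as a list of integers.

rank→(start, suffix):
  0 → (22, 'aabccb')
  1 → (11, 'aacbabcaaccaabccb')
  2 → (18, 'aaccaabccb')
  3 → (15, 'abcaaccaabccb')
  4 → (23, 'abccb')
  5 → (12, 'acbabcaaccaabccb')
  6 → (19, 'accaabccb')
  7 → (3, 'accccbccaacbabcaaccaabccb')
  8 → (27, 'b')
  9 → (14, 'babcaaccaabccb')
  10 → (2, 'baccccbccaacbabcaaccaabccb')
  11 → (16, 'bcaaccaabccb')
  12 → (0, 'bcbaccccbccaacbabcaaccaabccb')
  13 → (8, 'bccaacbabcaaccaabccb')
  14 → (24, 'bccb')
  15 → (21, 'caabccb')
  16 → (10, 'caacbabcaaccaabccb')
  17 → (17, 'caaccaabccb')
  18 → (26, 'cb')
  19 → (13, 'cbabcaaccaabccb')
  20 → (1, 'cbaccccbccaacbabcaaccaabccb')
  21 → (7, 'cbccaacbabcaaccaabccb')
  22 → (20, 'ccaabccb')
  23 → (9, 'ccaacbabcaaccaabccb')
  24 → (25, 'ccb')
  25 → (6, 'ccbccaacbabcaaccaabccb')
  26 → (5, 'cccbccaacbabcaaccaabccb')
  27 → (4, 'ccccbccaacbabcaaccaabccb')

[22, 11, 18, 15, 23, 12, 19, 3, 27, 14, 2, 16, 0, 8, 24, 21, 10, 17, 26, 13, 1, 7, 20, 9, 25, 6, 5, 4]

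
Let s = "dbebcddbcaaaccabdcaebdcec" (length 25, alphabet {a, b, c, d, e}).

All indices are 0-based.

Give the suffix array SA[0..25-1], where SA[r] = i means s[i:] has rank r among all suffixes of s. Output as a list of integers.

rank | idx | suffix
   0 |   9 | aaaccabdcaebdcec
   1 |  10 | aaccabdcaebdcec
   2 |  14 | abdcaebdcec
   3 |  11 | accabdcaebdcec
   4 |  18 | aebdcec
   5 |   7 | bcaaaccabdcaebdcec
   6 |   3 | bcddbcaaaccabdcaebdcec
   7 |  15 | bdcaebdcec
   8 |  20 | bdcec
   9 |   1 | bebcddbcaaaccabdcaebdcec
  10 |  24 | c
  11 |   8 | caaaccabdcaebdcec
  12 |  13 | cabdcaebdcec
  13 |  17 | caebdcec
  14 |  12 | ccabdcaebdcec
  15 |   4 | cddbcaaaccabdcaebdcec
  16 |  22 | cec
  17 |   6 | dbcaaaccabdcaebdcec
  18 |   0 | dbebcddbcaaaccabdcaebdcec
  19 |  16 | dcaebdcec
  20 |  21 | dcec
  21 |   5 | ddbcaaaccabdcaebdcec
  22 |   2 | ebcddbcaaaccabdcaebdcec
  23 |  19 | ebdcec
  24 |  23 | ec

[9, 10, 14, 11, 18, 7, 3, 15, 20, 1, 24, 8, 13, 17, 12, 4, 22, 6, 0, 16, 21, 5, 2, 19, 23]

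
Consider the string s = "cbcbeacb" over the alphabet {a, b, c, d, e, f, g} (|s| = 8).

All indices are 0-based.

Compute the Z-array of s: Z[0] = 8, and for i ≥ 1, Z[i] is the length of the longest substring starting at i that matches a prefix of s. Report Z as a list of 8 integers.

[8, 0, 2, 0, 0, 0, 2, 0]

Z[0]=8
i=1: i≥r, start 0; Z[1]=0
i=2: i≥r, start 0; Z[2]=2 extend→box=[2,4)
i=3: min(r-i=1, Z[1]=0)=0; Z[3]=0
i=4: i≥r, start 0; Z[4]=0
i=5: i≥r, start 0; Z[5]=0
i=6: i≥r, start 0; Z[6]=2 extend→box=[6,8)
i=7: min(r-i=1, Z[1]=0)=0; Z[7]=0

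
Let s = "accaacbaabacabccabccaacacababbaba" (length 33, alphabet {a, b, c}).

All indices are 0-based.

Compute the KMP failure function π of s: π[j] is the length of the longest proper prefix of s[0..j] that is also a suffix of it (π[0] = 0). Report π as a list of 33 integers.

π[0] = 0
j=1 s[j]='c': π[1]=0 (border '')
j=2 s[j]='c': π[2]=0 (border '')
j=3 s[j]='a': π[3]=1 (border 'a')
j=4 s[j]='a': k: 1→0; π[4]=1 (border 'a')
j=5 s[j]='c': π[5]=2 (border 'ac')
j=6 s[j]='b': k: 2→0; π[6]=0 (border '')
j=7 s[j]='a': π[7]=1 (border 'a')
j=8 s[j]='a': k: 1→0; π[8]=1 (border 'a')
j=9 s[j]='b': k: 1→0; π[9]=0 (border '')
j=10 s[j]='a': π[10]=1 (border 'a')
j=11 s[j]='c': π[11]=2 (border 'ac')
j=12 s[j]='a': k: 2→0; π[12]=1 (border 'a')
j=13 s[j]='b': k: 1→0; π[13]=0 (border '')
j=14 s[j]='c': π[14]=0 (border '')
j=15 s[j]='c': π[15]=0 (border '')
j=16 s[j]='a': π[16]=1 (border 'a')
j=17 s[j]='b': k: 1→0; π[17]=0 (border '')
j=18 s[j]='c': π[18]=0 (border '')
j=19 s[j]='c': π[19]=0 (border '')
j=20 s[j]='a': π[20]=1 (border 'a')
j=21 s[j]='a': k: 1→0; π[21]=1 (border 'a')
j=22 s[j]='c': π[22]=2 (border 'ac')
j=23 s[j]='a': k: 2→0; π[23]=1 (border 'a')
j=24 s[j]='c': π[24]=2 (border 'ac')
j=25 s[j]='a': k: 2→0; π[25]=1 (border 'a')
j=26 s[j]='b': k: 1→0; π[26]=0 (border '')
j=27 s[j]='a': π[27]=1 (border 'a')
j=28 s[j]='b': k: 1→0; π[28]=0 (border '')
j=29 s[j]='b': π[29]=0 (border '')
j=30 s[j]='a': π[30]=1 (border 'a')
j=31 s[j]='b': k: 1→0; π[31]=0 (border '')
j=32 s[j]='a': π[32]=1 (border 'a')

[0, 0, 0, 1, 1, 2, 0, 1, 1, 0, 1, 2, 1, 0, 0, 0, 1, 0, 0, 0, 1, 1, 2, 1, 2, 1, 0, 1, 0, 0, 1, 0, 1]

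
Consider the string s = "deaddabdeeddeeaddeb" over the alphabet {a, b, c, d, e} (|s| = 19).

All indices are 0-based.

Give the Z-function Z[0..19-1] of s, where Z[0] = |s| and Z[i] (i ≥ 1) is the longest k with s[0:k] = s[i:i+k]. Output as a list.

[19, 0, 0, 1, 1, 0, 0, 2, 0, 0, 1, 2, 0, 0, 0, 1, 2, 0, 0]

Z[0]=19
i=1: outside box; Z[1]=0
i=2: outside box; Z[2]=0
i=3: outside box; Z[3]=1 grow→box=[3,4)
i=4: outside box; Z[4]=1 grow→box=[4,5)
i=5: outside box; Z[5]=0
i=6: outside box; Z[6]=0
i=7: outside box; Z[7]=2 grow→box=[7,9)
i=8: min(r-i=1, Z[1]=0)=0; Z[8]=0
i=9: outside box; Z[9]=0
i=10: outside box; Z[10]=1 grow→box=[10,11)
i=11: outside box; Z[11]=2 grow→box=[11,13)
i=12: min(r-i=1, Z[1]=0)=0; Z[12]=0
i=13: outside box; Z[13]=0
i=14: outside box; Z[14]=0
i=15: outside box; Z[15]=1 grow→box=[15,16)
i=16: outside box; Z[16]=2 grow→box=[16,18)
i=17: min(r-i=1, Z[1]=0)=0; Z[17]=0
i=18: outside box; Z[18]=0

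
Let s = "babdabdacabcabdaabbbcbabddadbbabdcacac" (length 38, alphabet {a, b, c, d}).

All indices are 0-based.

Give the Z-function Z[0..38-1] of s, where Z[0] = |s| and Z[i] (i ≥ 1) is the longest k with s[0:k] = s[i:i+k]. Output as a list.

Z[0]=38
i=1: fresh scan; Z[1]=0
i=2: fresh scan; Z[2]=1 grow→box=[2,3)
i=3: fresh scan; Z[3]=0
i=4: fresh scan; Z[4]=0
i=5: fresh scan; Z[5]=1 grow→box=[5,6)
i=6: fresh scan; Z[6]=0
i=7: fresh scan; Z[7]=0
i=8: fresh scan; Z[8]=0
i=9: fresh scan; Z[9]=0
i=10: fresh scan; Z[10]=1 grow→box=[10,11)
i=11: fresh scan; Z[11]=0
i=12: fresh scan; Z[12]=0
i=13: fresh scan; Z[13]=1 grow→box=[13,14)
i=14: fresh scan; Z[14]=0
i=15: fresh scan; Z[15]=0
i=16: fresh scan; Z[16]=0
i=17: fresh scan; Z[17]=1 grow→box=[17,18)
i=18: fresh scan; Z[18]=1 grow→box=[18,19)
i=19: fresh scan; Z[19]=1 grow→box=[19,20)
i=20: fresh scan; Z[20]=0
i=21: fresh scan; Z[21]=4 grow→box=[21,25)
i=22: min(r-i=3, Z[1]=0)=0; Z[22]=0
i=23: min(r-i=2, Z[2]=1)=1; Z[23]=1
i=24: min(r-i=1, Z[3]=0)=0; Z[24]=0
i=25: fresh scan; Z[25]=0
i=26: fresh scan; Z[26]=0
i=27: fresh scan; Z[27]=0
i=28: fresh scan; Z[28]=1 grow→box=[28,29)
i=29: fresh scan; Z[29]=4 grow→box=[29,33)
i=30: min(r-i=3, Z[1]=0)=0; Z[30]=0
i=31: min(r-i=2, Z[2]=1)=1; Z[31]=1
i=32: min(r-i=1, Z[3]=0)=0; Z[32]=0
i=33: fresh scan; Z[33]=0
i=34: fresh scan; Z[34]=0
i=35: fresh scan; Z[35]=0
i=36: fresh scan; Z[36]=0
i=37: fresh scan; Z[37]=0

[38, 0, 1, 0, 0, 1, 0, 0, 0, 0, 1, 0, 0, 1, 0, 0, 0, 1, 1, 1, 0, 4, 0, 1, 0, 0, 0, 0, 1, 4, 0, 1, 0, 0, 0, 0, 0, 0]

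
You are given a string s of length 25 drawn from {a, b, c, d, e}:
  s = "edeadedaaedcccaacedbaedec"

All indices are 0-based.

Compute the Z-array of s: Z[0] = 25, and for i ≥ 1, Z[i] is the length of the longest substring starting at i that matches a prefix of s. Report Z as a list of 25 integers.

Z[0]=25
i=1: outside box; Z[1]=0
i=2: outside box; Z[2]=1 scan→box=[2,3)
i=3: outside box; Z[3]=0
i=4: outside box; Z[4]=0
i=5: outside box; Z[5]=2 scan→box=[5,7)
i=6: min(r-i=1, Z[1]=0)=0; Z[6]=0
i=7: outside box; Z[7]=0
i=8: outside box; Z[8]=0
i=9: outside box; Z[9]=2 scan→box=[9,11)
i=10: min(r-i=1, Z[1]=0)=0; Z[10]=0
i=11: outside box; Z[11]=0
i=12: outside box; Z[12]=0
i=13: outside box; Z[13]=0
i=14: outside box; Z[14]=0
i=15: outside box; Z[15]=0
i=16: outside box; Z[16]=0
i=17: outside box; Z[17]=2 scan→box=[17,19)
i=18: min(r-i=1, Z[1]=0)=0; Z[18]=0
i=19: outside box; Z[19]=0
i=20: outside box; Z[20]=0
i=21: outside box; Z[21]=3 scan→box=[21,24)
i=22: min(r-i=2, Z[1]=0)=0; Z[22]=0
i=23: min(r-i=1, Z[2]=1)=1; Z[23]=1
i=24: outside box; Z[24]=0

[25, 0, 1, 0, 0, 2, 0, 0, 0, 2, 0, 0, 0, 0, 0, 0, 0, 2, 0, 0, 0, 3, 0, 1, 0]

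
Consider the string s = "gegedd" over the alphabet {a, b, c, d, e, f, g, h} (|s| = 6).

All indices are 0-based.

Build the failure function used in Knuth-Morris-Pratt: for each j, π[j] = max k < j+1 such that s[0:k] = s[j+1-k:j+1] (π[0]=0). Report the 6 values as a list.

π[0] = 0
j=1 s[j]='e': π[1]=0 (border '')
j=2 s[j]='g': π[2]=1 (border 'g')
j=3 s[j]='e': π[3]=2 (border 'ge')
j=4 s[j]='d': k: 2→0; π[4]=0 (border '')
j=5 s[j]='d': π[5]=0 (border '')

[0, 0, 1, 2, 0, 0]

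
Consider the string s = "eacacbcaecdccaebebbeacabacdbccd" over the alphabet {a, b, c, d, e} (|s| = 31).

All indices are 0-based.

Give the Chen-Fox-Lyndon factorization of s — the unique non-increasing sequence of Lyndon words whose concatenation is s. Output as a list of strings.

["e", "acacbcaecdccaebebbe", "ac", "abacdbccd"]

emit factor 1: 'e' (i=0, period=1)
emit factor 2: 'acacbcaecdccaebebbe' (i=1, period=19)
emit factor 3: 'ac' (i=20, period=2)
emit factor 4: 'abacdbccd' (i=22, period=9)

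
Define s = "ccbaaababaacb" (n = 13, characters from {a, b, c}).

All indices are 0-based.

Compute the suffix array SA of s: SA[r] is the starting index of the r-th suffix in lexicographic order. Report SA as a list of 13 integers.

sorted suffixes:
  #0 SA[0]=3  'aaababaacb'
  #1 SA[1]=4  'aababaacb'
  #2 SA[2]=9  'aacb'
  #3 SA[3]=7  'abaacb'
  #4 SA[4]=5  'ababaacb'
  #5 SA[5]=10  'acb'
  #6 SA[6]=12  'b'
  #7 SA[7]=2  'baaababaacb'
  #8 SA[8]=8  'baacb'
  #9 SA[9]=6  'babaacb'
  #10 SA[10]=11  'cb'
  #11 SA[11]=1  'cbaaababaacb'
  #12 SA[12]=0  'ccbaaababaacb'

[3, 4, 9, 7, 5, 10, 12, 2, 8, 6, 11, 1, 0]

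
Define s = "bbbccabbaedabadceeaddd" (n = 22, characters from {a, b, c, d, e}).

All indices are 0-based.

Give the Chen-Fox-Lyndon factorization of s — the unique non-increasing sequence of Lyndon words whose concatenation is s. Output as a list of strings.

emit factor 1: 'bbbcc' (i=0, period=5)
emit factor 2: 'abbaed' (i=5, period=6)
emit factor 3: 'abadceeaddd' (i=11, period=11)

["bbbcc", "abbaed", "abadceeaddd"]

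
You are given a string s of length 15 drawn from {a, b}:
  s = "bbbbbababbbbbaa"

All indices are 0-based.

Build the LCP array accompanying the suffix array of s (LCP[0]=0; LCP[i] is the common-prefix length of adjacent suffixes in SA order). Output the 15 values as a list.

rank→(start, suffix):
  0 → (14, 'a')
  1 → (13, 'aa')
  2 → (5, 'ababbbbbaa')
  3 → (7, 'abbbbbaa')
  4 → (12, 'baa')
  5 → (4, 'bababbbbbaa')
  6 → (6, 'babbbbbaa')
  7 → (11, 'bbaa')
  8 → (3, 'bbababbbbbaa')
  9 → (10, 'bbbaa')
  10 → (2, 'bbbababbbbbaa')
  11 → (9, 'bbbbaa')
  12 → (1, 'bbbbababbbbbaa')
  13 → (8, 'bbbbbaa')
  14 → (0, 'bbbbbababbbbbaa')

SA = [14, 13, 5, 7, 12, 4, 6, 11, 3, 10, 2, 9, 1, 8, 0]
rank  pair      lcp
   1  s[14:],s[13:]  1  'a'
   2  s[13:],s[5:]  1  'a'
   3  s[5:],s[7:]  2  'ab'
   4  s[7:],s[12:]  0  ''
   5  s[12:],s[4:]  2  'ba'
   6  s[4:],s[6:]  3  'bab'
   7  s[6:],s[11:]  1  'b'
   8  s[11:],s[3:]  3  'bba'
   9  s[3:],s[10:]  2  'bb'
  10  s[10:],s[2:]  4  'bbba'
  11  s[2:],s[9:]  3  'bbb'
  12  s[9:],s[1:]  5  'bbbba'
  13  s[1:],s[8:]  4  'bbbb'
  14  s[8:],s[0:]  6  'bbbbba'

[0, 1, 1, 2, 0, 2, 3, 1, 3, 2, 4, 3, 5, 4, 6]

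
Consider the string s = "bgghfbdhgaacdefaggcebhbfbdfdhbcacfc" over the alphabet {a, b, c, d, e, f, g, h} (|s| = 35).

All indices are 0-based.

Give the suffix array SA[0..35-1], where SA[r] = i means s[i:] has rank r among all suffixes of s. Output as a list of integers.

rank | idx | suffix
   0 |   9 | aacdefaggcebhbfbdfdhbcacfc
   1 |  10 | acdefaggcebhbfbdfdhbcacfc
   2 |  31 | acfc
   3 |  15 | aggcebhbfbdfdhbcacfc
   4 |  29 | bcacfc
   5 |  24 | bdfdhbcacfc
   6 |   5 | bdhgaacdefaggcebhbfbdfdhbcacfc
   7 |  22 | bfbdfdhbcacfc
   8 |   0 | bgghfbdhgaacdefaggcebhbfbdfdhbcacfc
   9 |  20 | bhbfbdfdhbcacfc
  10 |  34 | c
  11 |  30 | cacfc
  12 |  11 | cdefaggcebhbfbdfdhbcacfc
  13 |  18 | cebhbfbdfdhbcacfc
  14 |  32 | cfc
  15 |  12 | defaggcebhbfbdfdhbcacfc
  16 |  25 | dfdhbcacfc
  17 |  27 | dhbcacfc
  18 |   6 | dhgaacdefaggcebhbfbdfdhbcacfc
  19 |  19 | ebhbfbdfdhbcacfc
  20 |  13 | efaggcebhbfbdfdhbcacfc
  21 |  14 | faggcebhbfbdfdhbcacfc
  22 |  23 | fbdfdhbcacfc
  23 |   4 | fbdhgaacdefaggcebhbfbdfdhbcacfc
  24 |  33 | fc
  25 |  26 | fdhbcacfc
  26 |   8 | gaacdefaggcebhbfbdfdhbcacfc
  27 |  17 | gcebhbfbdfdhbcacfc
  28 |  16 | ggcebhbfbdfdhbcacfc
  29 |   1 | gghfbdhgaacdefaggcebhbfbdfdhbcacfc
  30 |   2 | ghfbdhgaacdefaggcebhbfbdfdhbcacfc
  31 |  28 | hbcacfc
  32 |  21 | hbfbdfdhbcacfc
  33 |   3 | hfbdhgaacdefaggcebhbfbdfdhbcacfc
  34 |   7 | hgaacdefaggcebhbfbdfdhbcacfc

[9, 10, 31, 15, 29, 24, 5, 22, 0, 20, 34, 30, 11, 18, 32, 12, 25, 27, 6, 19, 13, 14, 23, 4, 33, 26, 8, 17, 16, 1, 2, 28, 21, 3, 7]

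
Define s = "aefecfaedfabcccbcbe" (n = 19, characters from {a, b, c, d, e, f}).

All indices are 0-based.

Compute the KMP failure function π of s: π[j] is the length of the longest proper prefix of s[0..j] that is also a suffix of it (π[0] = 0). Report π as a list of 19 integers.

[0, 0, 0, 0, 0, 0, 1, 2, 0, 0, 1, 0, 0, 0, 0, 0, 0, 0, 0]

π[0] = 0
j=1 s[j]='e': π[1]=0 (border '')
j=2 s[j]='f': π[2]=0 (border '')
j=3 s[j]='e': π[3]=0 (border '')
j=4 s[j]='c': π[4]=0 (border '')
j=5 s[j]='f': π[5]=0 (border '')
j=6 s[j]='a': π[6]=1 (border 'a')
j=7 s[j]='e': π[7]=2 (border 'ae')
j=8 s[j]='d': k: 2→0; π[8]=0 (border '')
j=9 s[j]='f': π[9]=0 (border '')
j=10 s[j]='a': π[10]=1 (border 'a')
j=11 s[j]='b': k: 1→0; π[11]=0 (border '')
j=12 s[j]='c': π[12]=0 (border '')
j=13 s[j]='c': π[13]=0 (border '')
j=14 s[j]='c': π[14]=0 (border '')
j=15 s[j]='b': π[15]=0 (border '')
j=16 s[j]='c': π[16]=0 (border '')
j=17 s[j]='b': π[17]=0 (border '')
j=18 s[j]='e': π[18]=0 (border '')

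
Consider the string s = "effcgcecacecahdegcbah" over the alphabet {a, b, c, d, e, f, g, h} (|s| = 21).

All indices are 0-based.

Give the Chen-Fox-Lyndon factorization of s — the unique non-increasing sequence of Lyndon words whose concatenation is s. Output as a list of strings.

["eff", "cg", "ce", "c", "acecahdegcbah"]

emit factor 1: 'eff' (i=0, period=3)
emit factor 2: 'cg' (i=3, period=2)
emit factor 3: 'ce' (i=5, period=2)
emit factor 4: 'c' (i=7, period=1)
emit factor 5: 'acecahdegcbah' (i=8, period=13)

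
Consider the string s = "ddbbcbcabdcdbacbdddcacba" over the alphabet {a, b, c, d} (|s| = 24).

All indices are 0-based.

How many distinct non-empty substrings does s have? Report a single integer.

rank→(start, suffix):
  0 → (23, 'a')
  1 → (7, 'abdcdbacbdddcacba')
  2 → (20, 'acba')
  3 → (13, 'acbdddcacba')
  4 → (22, 'ba')
  5 → (12, 'bacbdddcacba')
  6 → (2, 'bbcbcabdcdbacbdddcacba')
  7 → (5, 'bcabdcdbacbdddcacba')
  8 → (3, 'bcbcabdcdbacbdddcacba')
  9 → (8, 'bdcdbacbdddcacba')
  10 → (15, 'bdddcacba')
  11 → (6, 'cabdcdbacbdddcacba')
  12 → (19, 'cacba')
  13 → (21, 'cba')
  14 → (4, 'cbcabdcdbacbdddcacba')
  15 → (14, 'cbdddcacba')
  16 → (10, 'cdbacbdddcacba')
  17 → (11, 'dbacbdddcacba')
  18 → (1, 'dbbcbcabdcdbacbdddcacba')
  19 → (18, 'dcacba')
  20 → (9, 'dcdbacbdddcacba')
  21 → (0, 'ddbbcbcabdcdbacbdddcacba')
  22 → (17, 'ddcacba')
  23 → (16, 'dddcacba')

SA = [23, 7, 20, 13, 22, 12, 2, 5, 3, 8, 15, 6, 19, 21, 4, 14, 10, 11, 1, 18, 9, 0, 17, 16]
rank  pair      lcp
   1  s[23:],s[7:]  1  'a'
   2  s[7:],s[20:]  1  'a'
   3  s[20:],s[13:]  3  'acb'
   4  s[13:],s[22:]  0  ''
   5  s[22:],s[12:]  2  'ba'
   6  s[12:],s[2:]  1  'b'
   7  s[2:],s[5:]  1  'b'
   8  s[5:],s[3:]  2  'bc'
   9  s[3:],s[8:]  1  'b'
  10  s[8:],s[15:]  2  'bd'
  11  s[15:],s[6:]  0  ''
  12  s[6:],s[19:]  2  'ca'
  13  s[19:],s[21:]  1  'c'
  14  s[21:],s[4:]  2  'cb'
  15  s[4:],s[14:]  2  'cb'
  16  s[14:],s[10:]  1  'c'
  17  s[10:],s[11:]  0  ''
  18  s[11:],s[1:]  2  'db'
  19  s[1:],s[18:]  1  'd'
  20  s[18:],s[9:]  2  'dc'
  21  s[9:],s[0:]  1  'd'
  22  s[0:],s[17:]  2  'dd'
  23  s[17:],s[16:]  2  'dd'

n(n+1)/2 = 24·25/2 = 300
Σ LCP = 0 + 1 + 1 + 3 + 0 + 2 + 1 + 1 + 2 + 1 + 2 + 0 + 2 + 1 + 2 + 2 + 1 + 0 + 2 + 1 + 2 + 1 + 2 + 2 = 32
distinct = 300 − 32 = 268

268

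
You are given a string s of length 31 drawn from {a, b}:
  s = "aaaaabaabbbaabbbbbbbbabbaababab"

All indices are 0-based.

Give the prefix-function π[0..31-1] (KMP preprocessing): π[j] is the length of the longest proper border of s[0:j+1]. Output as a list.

[0, 1, 2, 3, 4, 0, 1, 2, 0, 0, 0, 1, 2, 0, 0, 0, 0, 0, 0, 0, 0, 1, 0, 0, 1, 2, 0, 1, 0, 1, 0]

π[0] = 0
j=1 s[j]='a': π[1]=1 (border 'a')
j=2 s[j]='a': π[2]=2 (border 'aa')
j=3 s[j]='a': π[3]=3 (border 'aaa')
j=4 s[j]='a': π[4]=4 (border 'aaaa')
j=5 s[j]='b': k: 4→3→2→1→0; π[5]=0 (border '')
j=6 s[j]='a': π[6]=1 (border 'a')
j=7 s[j]='a': π[7]=2 (border 'aa')
j=8 s[j]='b': k: 2→1→0; π[8]=0 (border '')
j=9 s[j]='b': π[9]=0 (border '')
j=10 s[j]='b': π[10]=0 (border '')
j=11 s[j]='a': π[11]=1 (border 'a')
j=12 s[j]='a': π[12]=2 (border 'aa')
j=13 s[j]='b': k: 2→1→0; π[13]=0 (border '')
j=14 s[j]='b': π[14]=0 (border '')
j=15 s[j]='b': π[15]=0 (border '')
j=16 s[j]='b': π[16]=0 (border '')
j=17 s[j]='b': π[17]=0 (border '')
j=18 s[j]='b': π[18]=0 (border '')
j=19 s[j]='b': π[19]=0 (border '')
j=20 s[j]='b': π[20]=0 (border '')
j=21 s[j]='a': π[21]=1 (border 'a')
j=22 s[j]='b': k: 1→0; π[22]=0 (border '')
j=23 s[j]='b': π[23]=0 (border '')
j=24 s[j]='a': π[24]=1 (border 'a')
j=25 s[j]='a': π[25]=2 (border 'aa')
j=26 s[j]='b': k: 2→1→0; π[26]=0 (border '')
j=27 s[j]='a': π[27]=1 (border 'a')
j=28 s[j]='b': k: 1→0; π[28]=0 (border '')
j=29 s[j]='a': π[29]=1 (border 'a')
j=30 s[j]='b': k: 1→0; π[30]=0 (border '')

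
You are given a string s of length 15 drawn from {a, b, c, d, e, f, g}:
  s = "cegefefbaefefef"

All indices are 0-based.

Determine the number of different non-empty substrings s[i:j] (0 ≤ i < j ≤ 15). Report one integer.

99

rank | idx | suffix
   0 |   8 | aefefef
   1 |   7 | baefefef
   2 |   0 | cegefefbaefefef
   3 |  13 | ef
   4 |   5 | efbaefefef
   5 |  11 | efef
   6 |   3 | efefbaefefef
   7 |   9 | efefef
   8 |   1 | egefefbaefefef
   9 |  14 | f
  10 |   6 | fbaefefef
  11 |  12 | fef
  12 |   4 | fefbaefefef
  13 |  10 | fefef
  14 |   2 | gefefbaefefef

SA = [8, 7, 0, 13, 5, 11, 3, 9, 1, 14, 6, 12, 4, 10, 2]
[i] adj suffixes → lcp
  [1] 8/7 → 0 ('')
  [2] 7/0 → 0 ('')
  [3] 0/13 → 0 ('')
  [4] 13/5 → 2 ('ef')
  [5] 5/11 → 2 ('ef')
  [6] 11/3 → 4 ('efef')
  [7] 3/9 → 4 ('efef')
  [8] 9/1 → 1 ('e')
  [9] 1/14 → 0 ('')
  [10] 14/6 → 1 ('f')
  [11] 6/12 → 1 ('f')
  [12] 12/4 → 3 ('fef')
  [13] 4/10 → 3 ('fef')
  [14] 10/2 → 0 ('')

n(n+1)/2 = 15·16/2 = 120
Σ LCP = 0 + 0 + 0 + 0 + 2 + 2 + 4 + 4 + 1 + 0 + 1 + 1 + 3 + 3 + 0 = 21
distinct = 120 − 21 = 99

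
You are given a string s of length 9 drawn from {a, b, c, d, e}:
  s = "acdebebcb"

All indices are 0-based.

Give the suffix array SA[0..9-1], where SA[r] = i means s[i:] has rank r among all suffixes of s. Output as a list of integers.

rank | idx | suffix
   0 |   0 | acdebebcb
   1 |   8 | b
   2 |   6 | bcb
   3 |   4 | bebcb
   4 |   7 | cb
   5 |   1 | cdebebcb
   6 |   2 | debebcb
   7 |   5 | ebcb
   8 |   3 | ebebcb

[0, 8, 6, 4, 7, 1, 2, 5, 3]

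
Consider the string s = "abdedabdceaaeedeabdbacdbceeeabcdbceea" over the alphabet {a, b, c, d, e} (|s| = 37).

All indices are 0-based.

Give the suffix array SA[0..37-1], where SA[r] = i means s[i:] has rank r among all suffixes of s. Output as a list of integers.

[36, 10, 28, 16, 5, 0, 20, 11, 19, 29, 32, 23, 17, 6, 1, 30, 21, 8, 33, 24, 4, 18, 31, 22, 7, 14, 2, 35, 9, 27, 15, 3, 13, 34, 26, 12, 25]

rank | idx | suffix
   0 |  36 | a
   1 |  10 | aaeedeabdbacdbceeeabcdbceea
   2 |  28 | abcdbceea
   3 |  16 | abdbacdbceeeabcdbceea
   4 |   5 | abdceaaeedeabdbacdbceeeabcdbceea
   5 |   0 | abdedabdceaaeedeabdbacdbceeeabcdbceea
   6 |  20 | acdbceeeabcdbceea
   7 |  11 | aeedeabdbacdbceeeabcdbceea
   8 |  19 | bacdbceeeabcdbceea
   9 |  29 | bcdbceea
  10 |  32 | bceea
  11 |  23 | bceeeabcdbceea
  12 |  17 | bdbacdbceeeabcdbceea
  13 |   6 | bdceaaeedeabdbacdbceeeabcdbceea
  14 |   1 | bdedabdceaaeedeabdbacdbceeeabcdbceea
  15 |  30 | cdbceea
  16 |  21 | cdbceeeabcdbceea
  17 |   8 | ceaaeedeabdbacdbceeeabcdbceea
  18 |  33 | ceea
  19 |  24 | ceeeabcdbceea
  20 |   4 | dabdceaaeedeabdbacdbceeeabcdbceea
  21 |  18 | dbacdbceeeabcdbceea
  22 |  31 | dbceea
  23 |  22 | dbceeeabcdbceea
  24 |   7 | dceaaeedeabdbacdbceeeabcdbceea
  25 |  14 | deabdbacdbceeeabcdbceea
  26 |   2 | dedabdceaaeedeabdbacdbceeeabcdbceea
  27 |  35 | ea
  28 |   9 | eaaeedeabdbacdbceeeabcdbceea
  29 |  27 | eabcdbceea
  30 |  15 | eabdbacdbceeeabcdbceea
  31 |   3 | edabdceaaeedeabdbacdbceeeabcdbceea
  32 |  13 | edeabdbacdbceeeabcdbceea
  33 |  34 | eea
  34 |  26 | eeabcdbceea
  35 |  12 | eedeabdbacdbceeeabcdbceea
  36 |  25 | eeeabcdbceea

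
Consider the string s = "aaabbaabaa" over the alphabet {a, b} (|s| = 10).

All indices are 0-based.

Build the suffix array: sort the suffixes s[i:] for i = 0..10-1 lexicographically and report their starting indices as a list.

sorted suffixes:
  #0 SA[0]=9  'a'
  #1 SA[1]=8  'aa'
  #2 SA[2]=0  'aaabbaabaa'
  #3 SA[3]=5  'aabaa'
  #4 SA[4]=1  'aabbaabaa'
  #5 SA[5]=6  'abaa'
  #6 SA[6]=2  'abbaabaa'
  #7 SA[7]=7  'baa'
  #8 SA[8]=4  'baabaa'
  #9 SA[9]=3  'bbaabaa'

[9, 8, 0, 5, 1, 6, 2, 7, 4, 3]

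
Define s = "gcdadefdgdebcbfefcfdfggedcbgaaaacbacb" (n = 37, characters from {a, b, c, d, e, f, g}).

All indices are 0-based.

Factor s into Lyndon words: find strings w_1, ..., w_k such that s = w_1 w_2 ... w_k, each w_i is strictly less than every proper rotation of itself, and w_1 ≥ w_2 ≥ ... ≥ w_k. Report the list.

["g", "cd", "adefdgdebcbfefcfdfggedcbg", "aaaacbacb"]

emit factor 1: 'g' (i=0, period=1)
emit factor 2: 'cd' (i=1, period=2)
emit factor 3: 'adefdgdebcbfefcfdfggedcbg' (i=3, period=25)
emit factor 4: 'aaaacbacb' (i=28, period=9)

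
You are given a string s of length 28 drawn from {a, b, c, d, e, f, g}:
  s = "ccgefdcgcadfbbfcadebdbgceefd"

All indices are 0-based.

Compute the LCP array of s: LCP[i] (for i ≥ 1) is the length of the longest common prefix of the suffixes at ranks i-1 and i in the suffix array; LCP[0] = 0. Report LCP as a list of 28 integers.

[0, 2, 0, 1, 1, 1, 0, 3, 1, 1, 1, 2, 0, 1, 1, 1, 1, 0, 1, 1, 3, 0, 1, 1, 2, 0, 2, 1]

rank | idx | suffix
   0 |  16 | adebdbgceefd
   1 |   9 | adfbbfcadebdbgceefd
   2 |  12 | bbfcadebdbgceefd
   3 |  19 | bdbgceefd
   4 |  13 | bfcadebdbgceefd
   5 |  21 | bgceefd
   6 |  15 | cadebdbgceefd
   7 |   8 | cadfbbfcadebdbgceefd
   8 |   0 | ccgefdcgcadfbbfcadebdbgceefd
   9 |  23 | ceefd
  10 |   6 | cgcadfbbfcadebdbgceefd
  11 |   1 | cgefdcgcadfbbfcadebdbgceefd
  12 |  27 | d
  13 |  20 | dbgceefd
  14 |   5 | dcgcadfbbfcadebdbgceefd
  15 |  17 | debdbgceefd
  16 |  10 | dfbbfcadebdbgceefd
  17 |  18 | ebdbgceefd
  18 |  24 | eefd
  19 |  25 | efd
  20 |   3 | efdcgcadfbbfcadebdbgceefd
  21 |  11 | fbbfcadebdbgceefd
  22 |  14 | fcadebdbgceefd
  23 |  26 | fd
  24 |   4 | fdcgcadfbbfcadebdbgceefd
  25 |   7 | gcadfbbfcadebdbgceefd
  26 |  22 | gceefd
  27 |   2 | gefdcgcadfbbfcadebdbgceefd

SA = [16, 9, 12, 19, 13, 21, 15, 8, 0, 23, 6, 1, 27, 20, 5, 17, 10, 18, 24, 25, 3, 11, 14, 26, 4, 7, 22, 2]
i: (SA[i-1],SA[i]) lcp shared
  1: (16,9) 2 'ad'
  2: (9,12) 0 ''
  3: (12,19) 1 'b'
  4: (19,13) 1 'b'
  5: (13,21) 1 'b'
  6: (21,15) 0 ''
  7: (15,8) 3 'cad'
  8: (8,0) 1 'c'
  9: (0,23) 1 'c'
  10: (23,6) 1 'c'
  11: (6,1) 2 'cg'
  12: (1,27) 0 ''
  13: (27,20) 1 'd'
  14: (20,5) 1 'd'
  15: (5,17) 1 'd'
  16: (17,10) 1 'd'
  17: (10,18) 0 ''
  18: (18,24) 1 'e'
  19: (24,25) 1 'e'
  20: (25,3) 3 'efd'
  21: (3,11) 0 ''
  22: (11,14) 1 'f'
  23: (14,26) 1 'f'
  24: (26,4) 2 'fd'
  25: (4,7) 0 ''
  26: (7,22) 2 'gc'
  27: (22,2) 1 'g'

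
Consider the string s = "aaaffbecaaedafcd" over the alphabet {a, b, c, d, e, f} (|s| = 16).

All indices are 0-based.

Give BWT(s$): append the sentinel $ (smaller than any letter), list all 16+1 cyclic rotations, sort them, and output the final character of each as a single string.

d$caadafefcebafaa

rank  rotation           last
    0  $aaaffbecaaedafcd  d
    1  aaaffbecaaedafcd$  $
    2  aaedafcd$aaaffbec  c
    3  aaffbecaaedafcd$a  a
    4  aedafcd$aaaffbeca  a
    5  afcd$aaaffbecaaed  d
    6  affbecaaedafcd$aa  a
    7  becaaedafcd$aaaff  f
    8  caaedafcd$aaaffbe  e
    9  cd$aaaffbecaaedaf  f
   10  d$aaaffbecaaedafc  c
   11  dafcd$aaaffbecaae  e
   12  ecaaedafcd$aaaffb  b
   13  edafcd$aaaffbecaa  a
   14  fbecaaedafcd$aaaf  f
   15  fcd$aaaffbecaaeda  a
   16  ffbecaaedafcd$aaa  a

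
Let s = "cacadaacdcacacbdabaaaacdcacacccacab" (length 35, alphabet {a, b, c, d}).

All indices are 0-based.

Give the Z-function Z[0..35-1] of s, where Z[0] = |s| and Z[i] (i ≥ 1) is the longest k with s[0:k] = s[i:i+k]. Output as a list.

[35, 0, 2, 0, 0, 0, 0, 1, 0, 4, 0, 3, 0, 1, 0, 0, 0, 0, 0, 0, 0, 0, 1, 0, 4, 0, 3, 0, 1, 1, 4, 0, 2, 0, 0]

Z[0]=35
i=1: outside box; Z[1]=0
i=2: outside box; Z[2]=2 extend→box=[2,4)
i=3: min(r-i=1, Z[1]=0)=0; Z[3]=0
i=4: outside box; Z[4]=0
i=5: outside box; Z[5]=0
i=6: outside box; Z[6]=0
i=7: outside box; Z[7]=1 extend→box=[7,8)
i=8: outside box; Z[8]=0
i=9: outside box; Z[9]=4 extend→box=[9,13)
i=10: min(r-i=3, Z[1]=0)=0; Z[10]=0
i=11: min(r-i=2, Z[2]=2)=2; Z[11]=3 extend→box=[11,14)
i=12: min(r-i=2, Z[1]=0)=0; Z[12]=0
i=13: min(r-i=1, Z[2]=2)=1; Z[13]=1
i=14: outside box; Z[14]=0
i=15: outside box; Z[15]=0
i=16: outside box; Z[16]=0
i=17: outside box; Z[17]=0
i=18: outside box; Z[18]=0
i=19: outside box; Z[19]=0
i=20: outside box; Z[20]=0
i=21: outside box; Z[21]=0
i=22: outside box; Z[22]=1 extend→box=[22,23)
i=23: outside box; Z[23]=0
i=24: outside box; Z[24]=4 extend→box=[24,28)
i=25: min(r-i=3, Z[1]=0)=0; Z[25]=0
i=26: min(r-i=2, Z[2]=2)=2; Z[26]=3 extend→box=[26,29)
i=27: min(r-i=2, Z[1]=0)=0; Z[27]=0
i=28: min(r-i=1, Z[2]=2)=1; Z[28]=1
i=29: outside box; Z[29]=1 extend→box=[29,30)
i=30: outside box; Z[30]=4 extend→box=[30,34)
i=31: min(r-i=3, Z[1]=0)=0; Z[31]=0
i=32: min(r-i=2, Z[2]=2)=2; Z[32]=2
i=33: min(r-i=1, Z[3]=0)=0; Z[33]=0
i=34: outside box; Z[34]=0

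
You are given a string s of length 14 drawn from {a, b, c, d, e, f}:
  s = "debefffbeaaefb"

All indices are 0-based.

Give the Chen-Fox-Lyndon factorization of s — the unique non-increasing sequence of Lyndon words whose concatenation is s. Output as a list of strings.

emit factor 1: 'de' (i=0, period=2)
emit factor 2: 'befff' (i=2, period=5)
emit factor 3: 'be' (i=7, period=2)
emit factor 4: 'aaefb' (i=9, period=5)

["de", "befff", "be", "aaefb"]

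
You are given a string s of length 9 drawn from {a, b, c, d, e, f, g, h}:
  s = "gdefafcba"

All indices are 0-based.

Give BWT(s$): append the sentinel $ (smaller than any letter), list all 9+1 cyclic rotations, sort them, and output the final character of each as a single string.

abfcfgdea$

rank  rotation    last
    0  $gdefafcba  a
    1  a$gdefafcb  b
    2  afcba$gdef  f
    3  ba$gdefafc  c
    4  cba$gdefaf  f
    5  defafcba$g  g
    6  efafcba$gd  d
    7  fafcba$gde  e
    8  fcba$gdefa  a
    9  gdefafcba$  $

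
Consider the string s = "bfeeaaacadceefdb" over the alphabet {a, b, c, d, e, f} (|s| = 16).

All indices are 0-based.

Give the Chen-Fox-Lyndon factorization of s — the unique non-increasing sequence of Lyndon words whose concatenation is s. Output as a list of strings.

["bfee", "aaacadceefdb"]

emit factor 1: 'bfee' (i=0, period=4)
emit factor 2: 'aaacadceefdb' (i=4, period=12)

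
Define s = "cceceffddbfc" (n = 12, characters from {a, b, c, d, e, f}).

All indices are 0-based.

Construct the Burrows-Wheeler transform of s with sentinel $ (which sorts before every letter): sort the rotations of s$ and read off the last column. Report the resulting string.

rank  rotation       last
    0  $cceceffddbfc  c
    1  bfc$cceceffdd  d
    2  c$cceceffddbf  f
    3  cceceffddbfc$  $
    4  ceceffddbfc$c  c
    5  ceffddbfc$cce  e
    6  dbfc$cceceffd  d
    7  ddbfc$cceceff  f
    8  eceffddbfc$cc  c
    9  effddbfc$ccec  c
   10  fc$cceceffddb  b
   11  fddbfc$ccecef  f
   12  ffddbfc$ccece  e

cdf$cedfccbfe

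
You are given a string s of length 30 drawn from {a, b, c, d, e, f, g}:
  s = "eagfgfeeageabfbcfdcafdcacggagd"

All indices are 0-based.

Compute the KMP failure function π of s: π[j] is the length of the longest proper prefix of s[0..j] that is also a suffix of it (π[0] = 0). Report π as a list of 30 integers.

π[0] = 0
j=1 s[j]='a': π[1]=0 (border '')
j=2 s[j]='g': π[2]=0 (border '')
j=3 s[j]='f': π[3]=0 (border '')
j=4 s[j]='g': π[4]=0 (border '')
j=5 s[j]='f': π[5]=0 (border '')
j=6 s[j]='e': π[6]=1 (border 'e')
j=7 s[j]='e': k: 1→0; π[7]=1 (border 'e')
j=8 s[j]='a': π[8]=2 (border 'ea')
j=9 s[j]='g': π[9]=3 (border 'eag')
j=10 s[j]='e': k: 3→0; π[10]=1 (border 'e')
j=11 s[j]='a': π[11]=2 (border 'ea')
j=12 s[j]='b': k: 2→0; π[12]=0 (border '')
j=13 s[j]='f': π[13]=0 (border '')
j=14 s[j]='b': π[14]=0 (border '')
j=15 s[j]='c': π[15]=0 (border '')
j=16 s[j]='f': π[16]=0 (border '')
j=17 s[j]='d': π[17]=0 (border '')
j=18 s[j]='c': π[18]=0 (border '')
j=19 s[j]='a': π[19]=0 (border '')
j=20 s[j]='f': π[20]=0 (border '')
j=21 s[j]='d': π[21]=0 (border '')
j=22 s[j]='c': π[22]=0 (border '')
j=23 s[j]='a': π[23]=0 (border '')
j=24 s[j]='c': π[24]=0 (border '')
j=25 s[j]='g': π[25]=0 (border '')
j=26 s[j]='g': π[26]=0 (border '')
j=27 s[j]='a': π[27]=0 (border '')
j=28 s[j]='g': π[28]=0 (border '')
j=29 s[j]='d': π[29]=0 (border '')

[0, 0, 0, 0, 0, 0, 1, 1, 2, 3, 1, 2, 0, 0, 0, 0, 0, 0, 0, 0, 0, 0, 0, 0, 0, 0, 0, 0, 0, 0]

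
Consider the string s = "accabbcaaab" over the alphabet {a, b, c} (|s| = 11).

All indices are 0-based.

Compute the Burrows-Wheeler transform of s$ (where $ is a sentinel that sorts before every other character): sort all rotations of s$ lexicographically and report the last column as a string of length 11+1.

bcaac$aabbca

rank  rotation      last
    0  $accabbcaaab  b
    1  aaab$accabbc  c
    2  aab$accabbca  a
    3  ab$accabbcaa  a
    4  abbcaaab$acc  c
    5  accabbcaaab$  $
    6  b$accabbcaaa  a
    7  bbcaaab$acca  a
    8  bcaaab$accab  b
    9  caaab$accabb  b
   10  cabbcaaab$ac  c
   11  ccabbcaaab$a  a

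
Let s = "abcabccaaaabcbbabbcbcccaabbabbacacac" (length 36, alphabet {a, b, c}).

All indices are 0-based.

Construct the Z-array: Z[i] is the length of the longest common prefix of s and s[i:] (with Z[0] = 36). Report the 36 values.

[36, 0, 0, 3, 0, 0, 0, 1, 1, 1, 3, 0, 0, 0, 0, 2, 0, 0, 0, 0, 0, 0, 0, 1, 2, 0, 0, 2, 0, 0, 1, 0, 1, 0, 1, 0]

Z[0]=36
i=1: i≥r, start 0; Z[1]=0
i=2: i≥r, start 0; Z[2]=0
i=3: i≥r, start 0; Z[3]=3 scan→box=[3,6)
i=4: min(r-i=2, Z[1]=0)=0; Z[4]=0
i=5: min(r-i=1, Z[2]=0)=0; Z[5]=0
i=6: i≥r, start 0; Z[6]=0
i=7: i≥r, start 0; Z[7]=1 scan→box=[7,8)
i=8: i≥r, start 0; Z[8]=1 scan→box=[8,9)
i=9: i≥r, start 0; Z[9]=1 scan→box=[9,10)
i=10: i≥r, start 0; Z[10]=3 scan→box=[10,13)
i=11: min(r-i=2, Z[1]=0)=0; Z[11]=0
i=12: min(r-i=1, Z[2]=0)=0; Z[12]=0
i=13: i≥r, start 0; Z[13]=0
i=14: i≥r, start 0; Z[14]=0
i=15: i≥r, start 0; Z[15]=2 scan→box=[15,17)
i=16: min(r-i=1, Z[1]=0)=0; Z[16]=0
i=17: i≥r, start 0; Z[17]=0
i=18: i≥r, start 0; Z[18]=0
i=19: i≥r, start 0; Z[19]=0
i=20: i≥r, start 0; Z[20]=0
i=21: i≥r, start 0; Z[21]=0
i=22: i≥r, start 0; Z[22]=0
i=23: i≥r, start 0; Z[23]=1 scan→box=[23,24)
i=24: i≥r, start 0; Z[24]=2 scan→box=[24,26)
i=25: min(r-i=1, Z[1]=0)=0; Z[25]=0
i=26: i≥r, start 0; Z[26]=0
i=27: i≥r, start 0; Z[27]=2 scan→box=[27,29)
i=28: min(r-i=1, Z[1]=0)=0; Z[28]=0
i=29: i≥r, start 0; Z[29]=0
i=30: i≥r, start 0; Z[30]=1 scan→box=[30,31)
i=31: i≥r, start 0; Z[31]=0
i=32: i≥r, start 0; Z[32]=1 scan→box=[32,33)
i=33: i≥r, start 0; Z[33]=0
i=34: i≥r, start 0; Z[34]=1 scan→box=[34,35)
i=35: i≥r, start 0; Z[35]=0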